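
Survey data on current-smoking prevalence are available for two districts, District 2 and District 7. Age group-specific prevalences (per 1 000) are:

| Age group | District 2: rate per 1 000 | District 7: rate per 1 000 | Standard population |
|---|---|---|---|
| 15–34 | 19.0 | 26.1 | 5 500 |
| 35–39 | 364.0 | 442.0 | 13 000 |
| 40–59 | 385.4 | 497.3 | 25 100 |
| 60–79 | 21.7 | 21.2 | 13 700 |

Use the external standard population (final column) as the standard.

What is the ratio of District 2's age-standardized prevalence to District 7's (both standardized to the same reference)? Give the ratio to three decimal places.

0.793

Standard total = 57 300; weights = 0.0960, 0.2269, 0.4380, 0.2391.
District 2: 0.0960×19.0 + 0.2269×364.0 + 0.4380×385.4 + 0.2391×21.7 = 258.4176 per 1 000.
District 7: 0.0960×26.1 + 0.2269×442.0 + 0.4380×497.3 + 0.2391×21.2 = 325.6932 per 1 000.
Ratio = 258.4176 ÷ 325.6932 = 0.79344.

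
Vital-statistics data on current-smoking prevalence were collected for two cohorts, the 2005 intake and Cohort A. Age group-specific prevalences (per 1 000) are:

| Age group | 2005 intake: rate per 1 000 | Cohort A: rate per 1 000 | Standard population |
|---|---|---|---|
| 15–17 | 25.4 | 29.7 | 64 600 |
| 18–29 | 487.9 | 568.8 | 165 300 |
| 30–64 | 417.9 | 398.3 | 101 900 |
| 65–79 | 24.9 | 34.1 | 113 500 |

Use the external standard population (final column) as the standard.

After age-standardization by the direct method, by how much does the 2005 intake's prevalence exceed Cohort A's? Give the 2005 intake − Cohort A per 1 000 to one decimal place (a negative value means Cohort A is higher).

Standard total = 445 300; weights = 0.1451, 0.3712, 0.2288, 0.2549.
The 2005 intake: 0.1451×25.4 + 0.3712×487.9 + 0.2288×417.9 + 0.2549×24.9 = 286.7749 per 1 000.
Cohort A: 0.1451×29.7 + 0.3712×568.8 + 0.2288×398.3 + 0.2549×34.1 = 315.2894 per 1 000.
Difference = 286.7749 − 315.2894 = -28.5145.

-28.5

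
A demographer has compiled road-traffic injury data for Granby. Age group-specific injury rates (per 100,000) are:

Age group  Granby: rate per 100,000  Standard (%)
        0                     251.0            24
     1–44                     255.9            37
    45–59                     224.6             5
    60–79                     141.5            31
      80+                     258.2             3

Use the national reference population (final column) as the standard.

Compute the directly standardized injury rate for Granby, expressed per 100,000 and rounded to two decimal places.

Standard weights: 0.24, 0.37, 0.05, 0.31, 0.03.
Standardized rate: 0.2400×251.0 + 0.3700×255.9 + 0.0500×224.6 + 0.3100×141.5 + 0.0300×258.2 = 217.7640 per 100,000.

217.76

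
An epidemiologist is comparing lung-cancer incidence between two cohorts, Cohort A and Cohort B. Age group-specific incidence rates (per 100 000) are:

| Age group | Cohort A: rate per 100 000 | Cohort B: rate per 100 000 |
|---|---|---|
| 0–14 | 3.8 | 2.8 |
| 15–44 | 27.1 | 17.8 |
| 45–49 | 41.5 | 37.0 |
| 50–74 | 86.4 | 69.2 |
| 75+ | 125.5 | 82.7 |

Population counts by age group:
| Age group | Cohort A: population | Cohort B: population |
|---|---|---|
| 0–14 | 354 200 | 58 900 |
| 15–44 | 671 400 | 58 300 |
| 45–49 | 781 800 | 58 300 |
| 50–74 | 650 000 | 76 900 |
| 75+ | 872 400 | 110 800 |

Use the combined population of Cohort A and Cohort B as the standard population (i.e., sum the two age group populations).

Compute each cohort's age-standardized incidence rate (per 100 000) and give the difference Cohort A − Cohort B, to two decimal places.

17.75

Combined standard total = 3 693 000; weights = 0.1119, 0.1976, 0.2275, 0.1968, 0.2662.
Cohort A: 0.1119×3.8 + 0.1976×27.1 + 0.2275×41.5 + 0.1968×86.4 + 0.2662×125.5 = 65.6389 per 100 000.
Cohort B: 0.1119×2.8 + 0.1976×17.8 + 0.2275×37.0 + 0.1968×69.2 + 0.2662×82.7 = 47.8855 per 100 000.
Difference = 65.6389 − 47.8855 = 17.7534.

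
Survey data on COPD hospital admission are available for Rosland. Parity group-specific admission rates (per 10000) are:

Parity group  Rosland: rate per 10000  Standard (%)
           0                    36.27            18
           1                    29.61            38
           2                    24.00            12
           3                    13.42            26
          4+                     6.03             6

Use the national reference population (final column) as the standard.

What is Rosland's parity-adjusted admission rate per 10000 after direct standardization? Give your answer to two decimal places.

Standard weights: 0.18, 0.38, 0.12, 0.26, 0.06.
Standardized rate: 0.1800×36.27 + 0.3800×29.61 + 0.1200×24.00 + 0.2600×13.42 + 0.0600×6.03 = 24.5114 per 10000.

24.51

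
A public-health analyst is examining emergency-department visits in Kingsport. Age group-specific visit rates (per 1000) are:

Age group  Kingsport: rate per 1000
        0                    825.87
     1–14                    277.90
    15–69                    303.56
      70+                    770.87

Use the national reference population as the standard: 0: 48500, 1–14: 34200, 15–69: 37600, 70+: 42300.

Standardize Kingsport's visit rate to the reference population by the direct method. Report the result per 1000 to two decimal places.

Standard total = 162600; weights = 0.2983, 0.2103, 0.2312, 0.2601.
Standardized rate: 0.2983×825.87 + 0.2103×277.90 + 0.2312×303.56 + 0.2601×770.87 = 575.5260 per 1000.

575.53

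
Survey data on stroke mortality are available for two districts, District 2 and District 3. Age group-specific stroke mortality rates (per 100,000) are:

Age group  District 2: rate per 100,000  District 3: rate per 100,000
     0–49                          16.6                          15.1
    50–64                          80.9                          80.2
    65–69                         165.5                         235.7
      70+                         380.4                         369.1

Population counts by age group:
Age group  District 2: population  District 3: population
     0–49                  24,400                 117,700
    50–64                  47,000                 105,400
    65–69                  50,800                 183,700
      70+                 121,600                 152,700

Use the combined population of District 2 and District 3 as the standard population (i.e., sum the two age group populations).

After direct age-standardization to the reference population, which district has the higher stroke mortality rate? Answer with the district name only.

Combined standard total = 803,300; weights = 0.1769, 0.1897, 0.2919, 0.3415.
District 2: 0.1769×16.6 + 0.1897×80.9 + 0.2919×165.5 + 0.3415×380.4 = 196.4913 per 100,000.
District 3: 0.1769×15.1 + 0.1897×80.2 + 0.2919×235.7 + 0.3415×369.1 = 212.7275 per 100,000.
The crude rates (241.47 vs 196.41) would put District 2 higher, but that reflects its age composition; once standardized to a common age structure, District 3 has the higher underlying rate.

District 3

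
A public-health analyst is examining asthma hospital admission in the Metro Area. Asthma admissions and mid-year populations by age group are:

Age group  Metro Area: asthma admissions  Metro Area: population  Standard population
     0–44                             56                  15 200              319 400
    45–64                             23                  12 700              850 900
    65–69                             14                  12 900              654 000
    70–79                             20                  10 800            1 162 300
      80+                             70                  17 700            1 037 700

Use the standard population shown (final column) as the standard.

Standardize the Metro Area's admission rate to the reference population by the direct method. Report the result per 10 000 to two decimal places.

24.06

Age-specific rates per 10 000 for the Metro Area: 36.84, 18.11, 10.85, 18.52, 39.55.
Standard total = 4 024 300; weights = 0.0794, 0.2114, 0.1625, 0.2888, 0.2579.
Standardized rate: 0.0794×36.84 + 0.2114×18.11 + 0.1625×10.85 + 0.2888×18.52 + 0.2579×39.55 = 24.0633 per 10 000.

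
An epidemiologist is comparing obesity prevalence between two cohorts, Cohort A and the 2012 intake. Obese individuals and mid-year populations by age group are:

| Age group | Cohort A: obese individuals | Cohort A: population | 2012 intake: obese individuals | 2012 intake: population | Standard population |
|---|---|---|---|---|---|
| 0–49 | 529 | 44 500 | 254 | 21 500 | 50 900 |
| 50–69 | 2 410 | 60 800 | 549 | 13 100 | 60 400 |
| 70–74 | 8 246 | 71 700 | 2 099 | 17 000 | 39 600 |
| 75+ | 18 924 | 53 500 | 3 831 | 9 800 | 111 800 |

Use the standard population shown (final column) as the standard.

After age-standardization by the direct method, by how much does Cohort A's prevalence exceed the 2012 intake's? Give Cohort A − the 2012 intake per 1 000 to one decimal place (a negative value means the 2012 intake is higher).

-17.6

Age-specific rates per 1 000 for Cohort A: 11.888, 39.638, 115.007, 353.720.
For the 2012 intake: 11.814, 41.908, 123.471, 390.918.
Standard total = 262 700; weights = 0.1938, 0.2299, 0.1507, 0.4256.
Cohort A: 0.1938×11.888 + 0.2299×39.638 + 0.1507×115.007 + 0.4256×353.720 = 179.2895 per 1 000.
The 2012 intake: 0.1938×11.814 + 0.2299×41.908 + 0.1507×123.471 + 0.4256×390.918 = 196.9041 per 1 000.
Difference = 179.2895 − 196.9041 = -17.6146.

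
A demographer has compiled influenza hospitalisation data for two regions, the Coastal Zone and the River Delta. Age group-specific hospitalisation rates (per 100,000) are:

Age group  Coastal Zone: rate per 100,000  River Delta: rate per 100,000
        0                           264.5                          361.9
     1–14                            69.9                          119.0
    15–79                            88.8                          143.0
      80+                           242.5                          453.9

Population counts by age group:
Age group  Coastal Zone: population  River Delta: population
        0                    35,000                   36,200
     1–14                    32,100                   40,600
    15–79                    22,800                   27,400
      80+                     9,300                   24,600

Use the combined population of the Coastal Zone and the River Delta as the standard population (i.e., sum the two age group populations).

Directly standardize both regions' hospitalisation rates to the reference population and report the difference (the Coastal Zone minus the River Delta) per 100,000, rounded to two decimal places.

Combined standard total = 228,000; weights = 0.3123, 0.3189, 0.2202, 0.1487.
The Coastal Zone: 0.3123×264.5 + 0.3189×69.9 + 0.2202×88.8 + 0.1487×242.5 = 160.4940 per 100,000.
The River Delta: 0.3123×361.9 + 0.3189×119.0 + 0.2202×143.0 + 0.1487×453.9 = 249.9315 per 100,000.
Difference = 160.4940 − 249.9315 = -89.4375.

-89.44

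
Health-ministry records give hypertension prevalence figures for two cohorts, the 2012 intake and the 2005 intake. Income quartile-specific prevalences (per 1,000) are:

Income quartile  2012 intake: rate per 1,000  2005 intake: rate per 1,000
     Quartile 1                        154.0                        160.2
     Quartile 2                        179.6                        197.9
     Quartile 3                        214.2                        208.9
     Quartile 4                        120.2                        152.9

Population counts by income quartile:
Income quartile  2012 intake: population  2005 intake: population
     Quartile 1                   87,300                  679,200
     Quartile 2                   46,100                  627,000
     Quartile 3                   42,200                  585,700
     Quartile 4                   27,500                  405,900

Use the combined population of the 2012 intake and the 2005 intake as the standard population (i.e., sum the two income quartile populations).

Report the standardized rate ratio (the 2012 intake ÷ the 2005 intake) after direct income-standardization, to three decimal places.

Combined standard total = 2,500,900; weights = 0.3065, 0.2691, 0.2511, 0.1733.
The 2012 intake: 0.3065×154.0 + 0.2691×179.6 + 0.2511×214.2 + 0.1733×120.2 = 170.1470 per 1,000.
The 2005 intake: 0.3065×160.2 + 0.2691×197.9 + 0.2511×208.9 + 0.1733×152.9 = 181.3087 per 1,000.
Ratio = 170.1470 ÷ 181.3087 = 0.93844.

0.938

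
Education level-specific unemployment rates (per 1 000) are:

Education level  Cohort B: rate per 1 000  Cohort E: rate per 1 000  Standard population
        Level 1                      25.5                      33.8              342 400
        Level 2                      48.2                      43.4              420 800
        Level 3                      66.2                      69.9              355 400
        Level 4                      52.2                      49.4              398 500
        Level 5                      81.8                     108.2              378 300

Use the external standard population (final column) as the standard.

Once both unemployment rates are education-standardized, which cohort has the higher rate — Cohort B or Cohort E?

Cohort E

Standard total = 1 895 400; weights = 0.1806, 0.2220, 0.1875, 0.2102, 0.1996.
Cohort B: 0.1806×25.5 + 0.2220×48.2 + 0.1875×66.2 + 0.2102×52.2 + 0.1996×81.8 = 55.0216 per 1 000.
Cohort E: 0.1806×33.8 + 0.2220×43.4 + 0.1875×69.9 + 0.2102×49.4 + 0.1996×108.2 = 60.8295 per 1 000.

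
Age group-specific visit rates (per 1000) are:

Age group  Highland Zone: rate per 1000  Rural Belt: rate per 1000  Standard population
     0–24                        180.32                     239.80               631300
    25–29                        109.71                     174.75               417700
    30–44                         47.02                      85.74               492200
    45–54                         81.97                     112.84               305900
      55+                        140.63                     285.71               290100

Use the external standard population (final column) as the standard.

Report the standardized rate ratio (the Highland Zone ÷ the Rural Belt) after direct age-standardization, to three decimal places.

0.648

Standard total = 2137200; weights = 0.2954, 0.1954, 0.2303, 0.1431, 0.1357.
The Highland Zone: 0.2954×180.32 + 0.1954×109.71 + 0.2303×47.02 + 0.1431×81.97 + 0.1357×140.63 = 116.3562 per 1000.
The Rural Belt: 0.2954×239.80 + 0.1954×174.75 + 0.2303×85.74 + 0.1431×112.84 + 0.1357×285.71 = 179.6660 per 1000.
Ratio = 116.3562 ÷ 179.6660 = 0.64762.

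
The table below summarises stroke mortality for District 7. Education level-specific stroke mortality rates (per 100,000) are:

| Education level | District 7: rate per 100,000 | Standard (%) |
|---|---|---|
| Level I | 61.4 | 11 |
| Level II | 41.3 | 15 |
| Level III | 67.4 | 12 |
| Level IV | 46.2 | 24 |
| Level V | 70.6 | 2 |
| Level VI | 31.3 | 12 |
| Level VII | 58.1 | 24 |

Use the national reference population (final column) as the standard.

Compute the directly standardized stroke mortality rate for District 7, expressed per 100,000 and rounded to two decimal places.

Standard weights: 0.11, 0.15, 0.12, 0.24, 0.02, 0.12, 0.24.
Standardized rate: 0.1100×61.4 + 0.1500×41.3 + 0.1200×67.4 + 0.2400×46.2 + 0.0200×70.6 + 0.1200×31.3 + 0.2400×58.1 = 51.2370 per 100,000.

51.24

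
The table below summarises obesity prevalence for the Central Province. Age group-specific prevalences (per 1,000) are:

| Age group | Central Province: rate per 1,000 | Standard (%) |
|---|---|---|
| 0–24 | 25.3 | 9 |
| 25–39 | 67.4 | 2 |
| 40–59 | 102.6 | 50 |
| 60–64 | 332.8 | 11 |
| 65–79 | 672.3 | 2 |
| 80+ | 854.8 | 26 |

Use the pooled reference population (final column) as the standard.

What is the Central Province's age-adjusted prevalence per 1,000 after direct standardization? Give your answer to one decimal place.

327.2

Standard weights: 0.09, 0.02, 0.50, 0.11, 0.02, 0.26.
Standardized rate: 0.0900×25.3 + 0.0200×67.4 + 0.5000×102.6 + 0.1100×332.8 + 0.0200×672.3 + 0.2600×854.8 = 327.2270 per 1,000.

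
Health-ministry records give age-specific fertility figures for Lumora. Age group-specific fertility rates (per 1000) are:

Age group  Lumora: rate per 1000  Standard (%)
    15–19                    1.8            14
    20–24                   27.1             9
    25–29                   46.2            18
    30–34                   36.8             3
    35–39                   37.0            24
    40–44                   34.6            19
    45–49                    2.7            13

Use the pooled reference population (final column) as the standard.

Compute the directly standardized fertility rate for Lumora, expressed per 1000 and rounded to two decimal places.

27.92

Standard weights: 0.14, 0.09, 0.18, 0.03, 0.24, 0.19, 0.13.
Standardized rate: 0.1400×1.8 + 0.0900×27.1 + 0.1800×46.2 + 0.0300×36.8 + 0.2400×37.0 + 0.1900×34.6 + 0.1300×2.7 = 27.9160 per 1000.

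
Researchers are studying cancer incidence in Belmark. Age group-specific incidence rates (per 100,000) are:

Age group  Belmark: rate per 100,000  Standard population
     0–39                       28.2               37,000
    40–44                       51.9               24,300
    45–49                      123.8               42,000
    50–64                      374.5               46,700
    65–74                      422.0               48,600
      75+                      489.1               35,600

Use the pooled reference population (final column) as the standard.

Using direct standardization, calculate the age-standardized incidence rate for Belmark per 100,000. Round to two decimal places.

Standard total = 234,200; weights = 0.1580, 0.1038, 0.1793, 0.1994, 0.2075, 0.1520.
Standardized rate: 0.1580×28.2 + 0.1038×51.9 + 0.1793×123.8 + 0.1994×374.5 + 0.2075×422.0 + 0.1520×489.1 = 268.6357 per 100,000.

268.64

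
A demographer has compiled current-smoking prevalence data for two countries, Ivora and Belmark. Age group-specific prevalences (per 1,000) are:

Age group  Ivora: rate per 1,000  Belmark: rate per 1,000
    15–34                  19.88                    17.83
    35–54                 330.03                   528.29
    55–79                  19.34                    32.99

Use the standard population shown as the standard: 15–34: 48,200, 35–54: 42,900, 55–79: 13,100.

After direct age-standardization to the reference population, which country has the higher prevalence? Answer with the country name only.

Belmark

Standard total = 104,200; weights = 0.4626, 0.4117, 0.1257.
Ivora: 0.4626×19.88 + 0.4117×330.03 + 0.1257×19.34 = 147.5034 per 1,000.
Belmark: 0.4626×17.83 + 0.4117×528.29 + 0.1257×32.99 = 229.8965 per 1,000.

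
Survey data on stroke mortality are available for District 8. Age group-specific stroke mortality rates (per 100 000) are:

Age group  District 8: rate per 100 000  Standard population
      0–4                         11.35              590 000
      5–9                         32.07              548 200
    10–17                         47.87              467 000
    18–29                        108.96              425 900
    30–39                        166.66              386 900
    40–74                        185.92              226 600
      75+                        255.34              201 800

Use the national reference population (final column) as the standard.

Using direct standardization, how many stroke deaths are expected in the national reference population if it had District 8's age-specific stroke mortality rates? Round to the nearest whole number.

Expected stroke deaths = Σ (standard pop × age-specific rate ÷ 100 000)
= 590 000×11.35/100 000 + 548 200×32.07/100 000 + 467 000×47.87/100 000 + 425 900×108.96/100 000 + 386 900×166.66/100 000 + 226 600×185.92/100 000 + 201 800×255.34/100 000
= 66.97 + 175.81 + 223.55 + 464.06 + 644.81 + 421.29 + 515.28 = 2511.76.

2512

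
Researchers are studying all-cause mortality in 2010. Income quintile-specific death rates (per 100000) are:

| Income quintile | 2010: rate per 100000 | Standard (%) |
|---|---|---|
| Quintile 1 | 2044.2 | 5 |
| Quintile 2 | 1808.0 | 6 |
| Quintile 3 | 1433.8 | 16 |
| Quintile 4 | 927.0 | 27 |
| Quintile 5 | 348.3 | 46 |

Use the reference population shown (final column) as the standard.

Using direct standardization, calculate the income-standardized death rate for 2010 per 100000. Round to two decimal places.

850.61

Standard weights: 0.05, 0.06, 0.16, 0.27, 0.46.
Standardized rate: 0.0500×2044.2 + 0.0600×1808.0 + 0.1600×1433.8 + 0.2700×927.0 + 0.4600×348.3 = 850.6060 per 100000.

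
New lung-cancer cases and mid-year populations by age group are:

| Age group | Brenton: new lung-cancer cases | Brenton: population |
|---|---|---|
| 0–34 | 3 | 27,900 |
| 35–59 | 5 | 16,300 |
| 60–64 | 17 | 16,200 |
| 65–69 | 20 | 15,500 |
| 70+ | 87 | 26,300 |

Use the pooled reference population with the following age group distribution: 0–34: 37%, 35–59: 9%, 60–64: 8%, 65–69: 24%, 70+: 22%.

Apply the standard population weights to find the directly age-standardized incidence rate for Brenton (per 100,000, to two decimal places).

Age-specific rates per 100,000 for Brenton: 10.75, 30.67, 104.94, 129.03, 330.80.
Standard weights: 0.37, 0.09, 0.08, 0.24, 0.22.
Standardized rate: 0.3700×10.75 + 0.0900×30.67 + 0.0800×104.94 + 0.2400×129.03 + 0.2200×330.80 = 118.8777 per 100,000.

118.88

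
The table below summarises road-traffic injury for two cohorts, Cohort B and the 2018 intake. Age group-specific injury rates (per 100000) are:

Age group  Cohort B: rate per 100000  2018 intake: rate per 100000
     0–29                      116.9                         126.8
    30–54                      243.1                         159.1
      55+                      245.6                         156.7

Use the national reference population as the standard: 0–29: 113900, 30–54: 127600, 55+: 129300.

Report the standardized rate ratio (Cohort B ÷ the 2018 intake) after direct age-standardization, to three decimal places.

Standard total = 370800; weights = 0.3072, 0.3441, 0.3487.
Cohort B: 0.3072×116.9 + 0.3441×243.1 + 0.3487×245.6 = 205.2064 per 100000.
The 2018 intake: 0.3072×126.8 + 0.3441×159.1 + 0.3487×156.7 = 148.3414 per 100000.
Ratio = 205.2064 ÷ 148.3414 = 1.38334.

1.383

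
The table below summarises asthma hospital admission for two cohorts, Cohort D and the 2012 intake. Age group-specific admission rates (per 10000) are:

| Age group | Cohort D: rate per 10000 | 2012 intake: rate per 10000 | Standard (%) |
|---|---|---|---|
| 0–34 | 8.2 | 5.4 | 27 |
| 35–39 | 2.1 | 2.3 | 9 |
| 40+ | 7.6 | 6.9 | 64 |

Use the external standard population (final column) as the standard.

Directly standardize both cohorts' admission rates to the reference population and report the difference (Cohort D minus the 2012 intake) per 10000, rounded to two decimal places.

Standard weights: 0.27, 0.09, 0.64.
Cohort D: 0.2700×8.2 + 0.0900×2.1 + 0.6400×7.6 = 7.2670 per 10000.
The 2012 intake: 0.2700×5.4 + 0.0900×2.3 + 0.6400×6.9 = 6.0810 per 10000.
Difference = 7.2670 − 6.0810 = 1.1860.

1.19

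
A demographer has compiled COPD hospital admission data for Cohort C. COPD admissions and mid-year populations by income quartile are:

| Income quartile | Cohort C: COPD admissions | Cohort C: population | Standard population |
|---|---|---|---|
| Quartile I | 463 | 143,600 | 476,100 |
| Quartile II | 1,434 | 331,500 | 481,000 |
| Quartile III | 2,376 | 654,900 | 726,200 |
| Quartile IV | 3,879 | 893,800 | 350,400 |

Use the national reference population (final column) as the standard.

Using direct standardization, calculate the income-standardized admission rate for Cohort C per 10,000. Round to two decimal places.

38.21

Income-specific rates per 10,000 for Cohort C: 32.24, 43.26, 36.28, 43.40.
Standard total = 2,033,700; weights = 0.2341, 0.2365, 0.3571, 0.1723.
Standardized rate: 0.2341×32.24 + 0.2365×43.26 + 0.3571×36.28 + 0.1723×43.40 = 38.2118 per 10,000.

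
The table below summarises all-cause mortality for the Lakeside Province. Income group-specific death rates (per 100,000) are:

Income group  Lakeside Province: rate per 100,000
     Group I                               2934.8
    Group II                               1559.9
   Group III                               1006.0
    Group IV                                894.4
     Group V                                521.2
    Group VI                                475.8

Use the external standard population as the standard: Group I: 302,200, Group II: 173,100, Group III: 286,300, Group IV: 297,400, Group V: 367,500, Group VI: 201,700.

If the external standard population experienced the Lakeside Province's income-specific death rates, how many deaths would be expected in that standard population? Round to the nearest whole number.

19984

Expected deaths = Σ (standard pop × income-specific rate ÷ 100,000)
= 302,200×2934.8/100,000 + 173,100×1559.9/100,000 + 286,300×1006.0/100,000 + 297,400×894.4/100,000 + 367,500×521.2/100,000 + 201,700×475.8/100,000
= 8868.97 + 2700.19 + 2880.18 + 2659.95 + 1915.41 + 959.69 = 19984.37.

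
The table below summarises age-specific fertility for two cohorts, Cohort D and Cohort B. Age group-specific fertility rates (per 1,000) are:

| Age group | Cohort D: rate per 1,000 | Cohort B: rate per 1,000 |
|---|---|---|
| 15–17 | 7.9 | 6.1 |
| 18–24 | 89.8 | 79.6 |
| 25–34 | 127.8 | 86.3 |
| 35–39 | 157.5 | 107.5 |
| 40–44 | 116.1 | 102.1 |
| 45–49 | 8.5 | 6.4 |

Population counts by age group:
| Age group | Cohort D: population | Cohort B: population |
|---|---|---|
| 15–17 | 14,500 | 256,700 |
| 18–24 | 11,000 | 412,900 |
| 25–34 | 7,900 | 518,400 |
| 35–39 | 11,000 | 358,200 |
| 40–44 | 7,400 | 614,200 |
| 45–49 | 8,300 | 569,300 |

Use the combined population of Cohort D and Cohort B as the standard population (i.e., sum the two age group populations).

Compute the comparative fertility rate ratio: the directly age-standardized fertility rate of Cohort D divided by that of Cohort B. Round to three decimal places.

Combined standard total = 2,789,800; weights = 0.0972, 0.1519, 0.1887, 0.1323, 0.2228, 0.2070.
Cohort D: 0.0972×7.9 + 0.1519×89.8 + 0.1887×127.8 + 0.1323×157.5 + 0.2228×116.1 + 0.2070×8.5 = 86.9941 per 1,000.
Cohort B: 0.0972×6.1 + 0.1519×79.6 + 0.1887×86.3 + 0.1323×107.5 + 0.2228×102.1 + 0.2070×6.4 = 67.2691 per 1,000.
Ratio = 86.9941 ÷ 67.2691 = 1.29322.

1.293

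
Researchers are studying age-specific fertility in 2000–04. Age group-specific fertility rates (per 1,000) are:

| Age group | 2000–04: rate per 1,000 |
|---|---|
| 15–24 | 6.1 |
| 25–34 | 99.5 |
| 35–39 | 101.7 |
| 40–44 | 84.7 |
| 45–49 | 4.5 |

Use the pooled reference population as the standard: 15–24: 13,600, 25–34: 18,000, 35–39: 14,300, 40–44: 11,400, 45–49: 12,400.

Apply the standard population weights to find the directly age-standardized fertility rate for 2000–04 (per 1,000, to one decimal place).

Standard total = 69,700; weights = 0.1951, 0.2582, 0.2052, 0.1636, 0.1779.
Standardized rate: 0.1951×6.1 + 0.2582×99.5 + 0.2052×101.7 + 0.1636×84.7 + 0.1779×4.5 = 62.4053 per 1,000.

62.4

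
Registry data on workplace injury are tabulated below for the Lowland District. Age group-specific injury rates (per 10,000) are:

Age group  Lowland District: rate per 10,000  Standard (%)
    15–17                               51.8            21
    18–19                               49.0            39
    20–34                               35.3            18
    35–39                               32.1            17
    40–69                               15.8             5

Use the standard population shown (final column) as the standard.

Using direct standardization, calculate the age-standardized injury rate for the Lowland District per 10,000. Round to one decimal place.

42.6

Standard weights: 0.21, 0.39, 0.18, 0.17, 0.05.
Standardized rate: 0.2100×51.8 + 0.3900×49.0 + 0.1800×35.3 + 0.1700×32.1 + 0.0500×15.8 = 42.5890 per 10,000.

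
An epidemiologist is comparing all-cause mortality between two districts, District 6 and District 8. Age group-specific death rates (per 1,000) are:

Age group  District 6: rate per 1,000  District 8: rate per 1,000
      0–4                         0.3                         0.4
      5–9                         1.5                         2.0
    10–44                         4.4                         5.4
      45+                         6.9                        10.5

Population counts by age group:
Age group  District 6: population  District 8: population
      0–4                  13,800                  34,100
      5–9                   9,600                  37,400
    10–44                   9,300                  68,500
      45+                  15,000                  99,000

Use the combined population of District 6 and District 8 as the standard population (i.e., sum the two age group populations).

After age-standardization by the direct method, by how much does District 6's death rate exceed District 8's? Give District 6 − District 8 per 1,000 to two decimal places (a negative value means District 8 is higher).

Combined standard total = 286,700; weights = 0.1671, 0.1639, 0.2714, 0.3976.
District 6: 0.1671×0.3 + 0.1639×1.5 + 0.2714×4.4 + 0.3976×6.9 = 4.2337 per 1,000.
District 8: 0.1671×0.4 + 0.1639×2.0 + 0.2714×5.4 + 0.3976×10.5 = 6.0352 per 1,000.
Difference = 4.2337 − 6.0352 = -1.8015.

-1.80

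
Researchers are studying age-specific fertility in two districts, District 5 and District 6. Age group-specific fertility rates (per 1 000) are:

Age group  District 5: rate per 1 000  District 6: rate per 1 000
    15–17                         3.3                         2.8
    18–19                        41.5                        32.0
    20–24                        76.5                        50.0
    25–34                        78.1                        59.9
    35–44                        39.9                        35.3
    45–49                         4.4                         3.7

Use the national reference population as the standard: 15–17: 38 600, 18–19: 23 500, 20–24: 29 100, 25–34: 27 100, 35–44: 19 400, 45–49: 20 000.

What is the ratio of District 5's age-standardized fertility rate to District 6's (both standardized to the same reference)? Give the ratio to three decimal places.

Standard total = 157 700; weights = 0.2448, 0.1490, 0.1845, 0.1718, 0.1230, 0.1268.
District 5: 0.2448×3.3 + 0.1490×41.5 + 0.1845×76.5 + 0.1718×78.1 + 0.1230×39.9 + 0.1268×4.4 = 39.9959 per 1 000.
District 6: 0.2448×2.8 + 0.1490×32.0 + 0.1845×50.0 + 0.1718×59.9 + 0.1230×35.3 + 0.1268×3.7 = 29.7856 per 1 000.
Ratio = 39.9959 ÷ 29.7856 = 1.34279.

1.343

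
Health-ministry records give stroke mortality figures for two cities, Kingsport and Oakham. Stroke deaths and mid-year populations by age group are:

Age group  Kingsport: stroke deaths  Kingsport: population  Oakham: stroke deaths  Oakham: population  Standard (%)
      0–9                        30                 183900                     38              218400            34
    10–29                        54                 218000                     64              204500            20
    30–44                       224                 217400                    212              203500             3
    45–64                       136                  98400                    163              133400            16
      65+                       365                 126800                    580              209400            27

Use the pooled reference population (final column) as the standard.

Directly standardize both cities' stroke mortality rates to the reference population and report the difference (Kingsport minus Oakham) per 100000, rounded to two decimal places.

3.79

Age-specific rates per 100000 for Kingsport: 16.31, 24.77, 103.04, 138.21, 287.85.
For Oakham: 17.40, 31.30, 104.18, 122.19, 276.98.
Standard weights: 0.34, 0.20, 0.03, 0.16, 0.27.
Kingsport: 0.3400×16.31 + 0.2000×24.77 + 0.0300×103.04 + 0.1600×138.21 + 0.2700×287.85 = 113.4263 per 100000.
Oakham: 0.3400×17.40 + 0.2000×31.30 + 0.0300×104.18 + 0.1600×122.19 + 0.2700×276.98 = 109.6356 per 100000.
Difference = 113.4263 − 109.6356 = 3.7908.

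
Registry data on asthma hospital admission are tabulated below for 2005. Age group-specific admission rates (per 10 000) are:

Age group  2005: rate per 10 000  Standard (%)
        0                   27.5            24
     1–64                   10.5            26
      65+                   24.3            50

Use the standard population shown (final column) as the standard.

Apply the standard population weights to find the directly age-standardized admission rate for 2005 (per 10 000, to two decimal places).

Standard weights: 0.24, 0.26, 0.50.
Standardized rate: 0.2400×27.5 + 0.2600×10.5 + 0.5000×24.3 = 21.4800 per 10 000.

21.48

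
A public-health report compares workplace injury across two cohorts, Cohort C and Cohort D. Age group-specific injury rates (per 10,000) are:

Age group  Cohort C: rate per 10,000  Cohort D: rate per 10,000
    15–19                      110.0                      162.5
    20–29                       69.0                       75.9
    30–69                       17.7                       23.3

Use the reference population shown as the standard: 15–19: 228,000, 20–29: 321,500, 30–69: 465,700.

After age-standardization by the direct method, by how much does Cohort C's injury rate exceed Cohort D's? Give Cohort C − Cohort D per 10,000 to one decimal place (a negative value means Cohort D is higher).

Standard total = 1,015,200; weights = 0.2246, 0.3167, 0.4587.
Cohort C: 0.2246×110.0 + 0.3167×69.0 + 0.4587×17.7 = 54.6753 per 10,000.
Cohort D: 0.2246×162.5 + 0.3167×75.9 + 0.4587×23.3 = 71.2201 per 10,000.
Difference = 54.6753 − 71.2201 = -16.5448.

-16.5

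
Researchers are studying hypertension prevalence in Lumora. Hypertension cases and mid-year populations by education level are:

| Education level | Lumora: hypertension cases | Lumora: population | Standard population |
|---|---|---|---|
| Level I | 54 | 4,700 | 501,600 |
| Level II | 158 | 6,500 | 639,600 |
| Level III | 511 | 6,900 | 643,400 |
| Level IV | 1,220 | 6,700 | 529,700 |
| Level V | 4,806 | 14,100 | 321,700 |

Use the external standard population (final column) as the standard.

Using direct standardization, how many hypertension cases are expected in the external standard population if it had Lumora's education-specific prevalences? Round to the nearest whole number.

Education-specific rates per 1,000 for Lumora: 11.489, 24.308, 74.058, 182.090, 340.851.
Expected hypertension cases = Σ (standard pop × education-specific rate ÷ 1,000)
= 501,600×11.489/1,000 + 639,600×24.308/1,000 + 643,400×74.058/1,000 + 529,700×182.090/1,000 + 321,700×340.851/1,000
= 5763.06 + 15547.20 + 47648.90 + 96452.84 + 109651.79 = 275063.79.

275064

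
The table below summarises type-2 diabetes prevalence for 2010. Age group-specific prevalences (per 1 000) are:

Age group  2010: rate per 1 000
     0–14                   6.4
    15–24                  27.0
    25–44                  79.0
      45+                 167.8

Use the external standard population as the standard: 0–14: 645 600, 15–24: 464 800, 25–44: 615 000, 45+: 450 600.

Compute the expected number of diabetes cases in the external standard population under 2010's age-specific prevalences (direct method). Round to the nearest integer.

Expected diabetes cases = Σ (standard pop × age-specific rate ÷ 1 000)
= 645 600×6.4/1 000 + 464 800×27.0/1 000 + 615 000×79.0/1 000 + 450 600×167.8/1 000
= 4131.84 + 12549.60 + 48585.00 + 75610.68 = 140877.12.

140877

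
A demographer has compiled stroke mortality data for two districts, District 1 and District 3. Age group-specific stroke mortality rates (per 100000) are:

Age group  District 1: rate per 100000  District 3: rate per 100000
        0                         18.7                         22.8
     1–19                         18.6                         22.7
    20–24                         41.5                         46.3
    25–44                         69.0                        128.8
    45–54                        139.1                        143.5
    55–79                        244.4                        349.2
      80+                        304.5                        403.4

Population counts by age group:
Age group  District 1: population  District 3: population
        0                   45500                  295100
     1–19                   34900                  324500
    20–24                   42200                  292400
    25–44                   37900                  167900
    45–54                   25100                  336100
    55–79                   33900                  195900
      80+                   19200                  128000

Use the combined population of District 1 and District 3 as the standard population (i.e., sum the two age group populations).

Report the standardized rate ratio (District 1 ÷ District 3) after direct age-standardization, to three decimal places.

0.771

Combined standard total = 1978600; weights = 0.1721, 0.1816, 0.1691, 0.1040, 0.1826, 0.1161, 0.0744.
District 1: 0.1721×18.7 + 0.1816×18.6 + 0.1691×41.5 + 0.1040×69.0 + 0.1826×139.1 + 0.1161×244.4 + 0.0744×304.5 = 97.2246 per 100000.
District 3: 0.1721×22.8 + 0.1816×22.7 + 0.1691×46.3 + 0.1040×128.8 + 0.1826×143.5 + 0.1161×349.2 + 0.0744×403.4 = 126.0396 per 100000.
Ratio = 97.2246 ÷ 126.0396 = 0.77138.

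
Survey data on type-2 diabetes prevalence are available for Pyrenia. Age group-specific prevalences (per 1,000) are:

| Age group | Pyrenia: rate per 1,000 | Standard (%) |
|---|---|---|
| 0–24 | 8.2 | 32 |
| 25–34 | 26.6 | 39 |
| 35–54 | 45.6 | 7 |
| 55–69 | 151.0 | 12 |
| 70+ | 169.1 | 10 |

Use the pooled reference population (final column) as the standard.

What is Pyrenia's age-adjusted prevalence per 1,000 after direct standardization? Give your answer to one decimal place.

Standard weights: 0.32, 0.39, 0.07, 0.12, 0.10.
Standardized rate: 0.3200×8.2 + 0.3900×26.6 + 0.0700×45.6 + 0.1200×151.0 + 0.1000×169.1 = 51.2200 per 1,000.

51.2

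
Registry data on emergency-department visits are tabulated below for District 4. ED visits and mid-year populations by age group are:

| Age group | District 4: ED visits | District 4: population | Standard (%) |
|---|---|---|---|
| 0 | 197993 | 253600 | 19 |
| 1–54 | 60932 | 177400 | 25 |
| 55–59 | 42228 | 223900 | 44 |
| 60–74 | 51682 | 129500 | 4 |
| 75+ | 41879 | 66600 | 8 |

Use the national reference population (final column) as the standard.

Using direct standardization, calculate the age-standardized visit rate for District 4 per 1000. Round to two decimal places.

Age-specific rates per 1000 for District 4: 780.729, 343.472, 188.602, 399.089, 628.814.
Standard weights: 0.19, 0.25, 0.44, 0.04, 0.08.
Standardized rate: 0.1900×780.729 + 0.2500×343.472 + 0.4400×188.602 + 0.0400×399.089 + 0.0800×628.814 = 383.4603 per 1000.

383.46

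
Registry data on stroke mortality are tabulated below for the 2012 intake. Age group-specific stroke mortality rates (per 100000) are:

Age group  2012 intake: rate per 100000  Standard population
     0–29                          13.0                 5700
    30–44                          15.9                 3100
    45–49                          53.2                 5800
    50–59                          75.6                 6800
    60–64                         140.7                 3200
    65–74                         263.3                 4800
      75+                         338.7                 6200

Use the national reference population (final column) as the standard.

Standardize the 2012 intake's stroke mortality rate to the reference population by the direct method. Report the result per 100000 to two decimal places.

Standard total = 35600; weights = 0.1601, 0.0871, 0.1629, 0.1910, 0.0899, 0.1348, 0.1742.
Standardized rate: 0.1601×13.0 + 0.0871×15.9 + 0.1629×53.2 + 0.1910×75.6 + 0.0899×140.7 + 0.1348×263.3 + 0.1742×338.7 = 133.7093 per 100000.

133.71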